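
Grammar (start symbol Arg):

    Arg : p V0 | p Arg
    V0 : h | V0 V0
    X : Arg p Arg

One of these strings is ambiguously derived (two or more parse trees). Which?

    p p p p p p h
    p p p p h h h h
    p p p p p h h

p p p p h h h h

p p p p p p h: 1 tree
p p p p h h h h: 5 trees
p p p p p h h: 1 tree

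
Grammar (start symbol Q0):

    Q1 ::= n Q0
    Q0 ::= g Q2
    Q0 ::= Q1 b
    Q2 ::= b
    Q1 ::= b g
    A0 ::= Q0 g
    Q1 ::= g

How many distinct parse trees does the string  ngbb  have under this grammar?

2

Parse trees for ngbb:
  [Q0 [Q1 n [Q0 g [Q2 b]]] b]
  [Q0 [Q1 n [Q0 [Q1 g] b]] b]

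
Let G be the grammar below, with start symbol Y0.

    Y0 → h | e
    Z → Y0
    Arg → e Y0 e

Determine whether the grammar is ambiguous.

Unambiguous

(Z, Arg are unreachable from Y0, so their rules don't affect L(Y0).) Each reachable nonterminal has at most one production per leading terminal, and all productions are right-linear; the derivation is determined token-by-token.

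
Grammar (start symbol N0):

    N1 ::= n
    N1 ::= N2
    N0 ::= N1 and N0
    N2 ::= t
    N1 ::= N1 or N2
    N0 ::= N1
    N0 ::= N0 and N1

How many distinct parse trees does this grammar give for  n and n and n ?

4

Parse trees for n and n and n:
  [N0 [N1 n] and [N0 [N1 n] and [N0 [N1 n]]]]
  [N0 [N1 n] and [N0 [N0 [N1 n]] and [N1 n]]]
  [N0 [N0 [N1 n] and [N0 [N1 n]]] and [N1 n]]
  [N0 [N0 [N0 [N1 n]] and [N1 n]] and [N1 n]]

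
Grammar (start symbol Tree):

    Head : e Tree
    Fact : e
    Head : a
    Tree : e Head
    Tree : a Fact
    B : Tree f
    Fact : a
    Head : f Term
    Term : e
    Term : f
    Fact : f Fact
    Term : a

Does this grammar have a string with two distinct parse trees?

Only Tree, Head, Term, Fact are reachable from Tree; ignoring the rest: Each reachable nonterminal has at most one production per leading terminal, and all productions are right-linear; the derivation is determined token-by-token.

Unambiguous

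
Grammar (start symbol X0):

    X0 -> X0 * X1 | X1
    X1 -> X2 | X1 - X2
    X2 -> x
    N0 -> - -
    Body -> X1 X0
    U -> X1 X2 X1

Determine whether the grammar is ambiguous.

Unambiguous

(N0, Body, U are unreachable from X0, so their rules don't affect L(X0).) X0 → X0 * X1 | X1  ;  X1 → X1 - X2 | X2  — a left-associative chain with X2 at the bottom. Each string factors uniquely by precedence.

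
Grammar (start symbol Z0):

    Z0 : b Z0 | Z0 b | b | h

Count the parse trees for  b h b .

Parse trees for b h b:
  [Z0 b [Z0 [Z0 h] b]]
  [Z0 [Z0 b [Z0 h]] b]

2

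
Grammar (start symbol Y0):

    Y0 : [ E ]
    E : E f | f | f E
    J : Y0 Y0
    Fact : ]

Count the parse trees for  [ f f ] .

2

Parse trees for [ f f ]:
  [Y0 [ [E [E f] f] ]]
  [Y0 [ [E f [E f]] ]]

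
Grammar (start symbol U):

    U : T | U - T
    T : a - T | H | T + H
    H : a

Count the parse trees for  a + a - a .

1

Parse trees for a + a - a:
  [U [U [T [T [H a]] + [H a]]] - [T [H a]]]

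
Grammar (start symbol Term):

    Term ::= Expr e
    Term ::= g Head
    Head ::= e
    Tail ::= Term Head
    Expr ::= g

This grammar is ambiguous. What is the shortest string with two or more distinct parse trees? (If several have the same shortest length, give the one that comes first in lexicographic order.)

length 2: g e has 2 parse trees

Two derivations of g e:
  Term ⇒ Expr e ⇒ g e
  Term ⇒ g Head ⇒ g e

g e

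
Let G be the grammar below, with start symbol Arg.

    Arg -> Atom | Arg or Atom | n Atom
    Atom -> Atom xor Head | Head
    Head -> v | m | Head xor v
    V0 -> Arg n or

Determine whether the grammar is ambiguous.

Witness: m xor v

Derivation 1: Arg ⇒ Atom ⇒ Atom xor Head ⇒ Head xor Head ⇒ m xor Head ⇒ m xor v
Derivation 2: Arg ⇒ Atom ⇒ Head ⇒ Head xor v ⇒ m xor v

Two distinct leftmost derivations for the same string.

Ambiguous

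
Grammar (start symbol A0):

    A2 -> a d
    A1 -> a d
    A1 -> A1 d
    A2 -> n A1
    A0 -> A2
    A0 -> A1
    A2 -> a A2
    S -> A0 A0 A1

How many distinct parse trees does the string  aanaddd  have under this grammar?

1

Parse trees for aanaddd:
  [A0 [A2 a [A2 a [A2 n [A1 [A1 [A1 a d] d] d]]]]]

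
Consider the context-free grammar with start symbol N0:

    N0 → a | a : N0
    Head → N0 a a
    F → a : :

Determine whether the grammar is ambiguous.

Only N0 is reachable from N0; ignoring the rest: Right-recursive list with a separator: after each atom, whether the separator follows determines the rule. One parse per string.

Unambiguous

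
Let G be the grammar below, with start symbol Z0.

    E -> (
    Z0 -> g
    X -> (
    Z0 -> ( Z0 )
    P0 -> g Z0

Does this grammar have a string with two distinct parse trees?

(E, P0, X are unreachable from Z0, so their rules don't affect L(Z0).) L(Z0) is { openⁿ atom closeⁿ : n ≥ 0 }. The bracket depth fixes n, and the derivation is forced at every step.

Unambiguous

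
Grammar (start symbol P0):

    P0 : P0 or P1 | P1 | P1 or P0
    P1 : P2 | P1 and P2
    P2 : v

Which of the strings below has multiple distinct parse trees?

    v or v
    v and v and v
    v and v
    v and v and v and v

v or v

v or v: 2 trees
v and v and v: 1 tree
v and v: 1 tree
v and v and v and v: 1 tree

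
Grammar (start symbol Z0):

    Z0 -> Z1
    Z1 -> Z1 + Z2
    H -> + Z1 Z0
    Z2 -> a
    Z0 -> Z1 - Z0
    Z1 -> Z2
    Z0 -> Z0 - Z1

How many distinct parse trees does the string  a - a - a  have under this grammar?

Parse trees for a - a - a:
  [Z0 [Z1 [Z2 a]] - [Z0 [Z1 [Z2 a]] - [Z0 [Z1 [Z2 a]]]]]
  [Z0 [Z1 [Z2 a]] - [Z0 [Z0 [Z1 [Z2 a]]] - [Z1 [Z2 a]]]]
  [Z0 [Z0 [Z1 [Z2 a]] - [Z0 [Z1 [Z2 a]]]] - [Z1 [Z2 a]]]
  [Z0 [Z0 [Z0 [Z1 [Z2 a]]] - [Z1 [Z2 a]]] - [Z1 [Z2 a]]]

4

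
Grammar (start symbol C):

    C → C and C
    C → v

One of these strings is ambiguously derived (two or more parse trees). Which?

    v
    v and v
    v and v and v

v: 1 tree
v and v: 1 tree
v and v and v: 2 trees

v and v and v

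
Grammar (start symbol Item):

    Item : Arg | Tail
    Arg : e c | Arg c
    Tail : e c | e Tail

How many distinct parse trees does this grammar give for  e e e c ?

Parse trees for e e e c:
  [Item [Tail e [Tail e [Tail e c]]]]

1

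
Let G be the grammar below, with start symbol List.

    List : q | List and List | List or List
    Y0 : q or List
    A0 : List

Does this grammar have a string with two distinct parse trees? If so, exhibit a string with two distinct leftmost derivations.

Ambiguous

Witness: q and q and q

Derivation 1: List ⇒ List and List ⇒ q and List ⇒ q and List and List ⇒ q and q and List ⇒ q and q and q
Derivation 2: List ⇒ List and List ⇒ List and List and List ⇒ q and List and List ⇒ q and q and List ⇒ q and q and q

Two distinct leftmost derivations for the same string.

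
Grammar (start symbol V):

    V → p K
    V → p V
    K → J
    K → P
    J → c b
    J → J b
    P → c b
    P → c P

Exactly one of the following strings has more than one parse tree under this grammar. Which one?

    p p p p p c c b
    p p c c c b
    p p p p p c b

p p p p p c b

p p p p p c c b: 1 tree
p p c c c b: 1 tree
p p p p p c b: 2 trees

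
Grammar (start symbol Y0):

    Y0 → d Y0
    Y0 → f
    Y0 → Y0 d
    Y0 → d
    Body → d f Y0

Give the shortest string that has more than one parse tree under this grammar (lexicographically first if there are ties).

length 1: no string has ≥2 trees
length 2: d d has 2 parse trees

Two derivations of d d:
  Y0 ⇒ d Y0 ⇒ d d
  Y0 ⇒ Y0 d ⇒ d d

d d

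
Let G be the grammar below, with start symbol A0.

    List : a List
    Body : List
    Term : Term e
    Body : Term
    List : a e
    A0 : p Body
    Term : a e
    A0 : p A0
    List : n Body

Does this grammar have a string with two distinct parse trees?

Witness: p a e

Derivation 1: A0 ⇒ p Body ⇒ p List ⇒ p a e
Derivation 2: A0 ⇒ p Body ⇒ p Term ⇒ p a e

Two distinct leftmost derivations for the same string.

Ambiguous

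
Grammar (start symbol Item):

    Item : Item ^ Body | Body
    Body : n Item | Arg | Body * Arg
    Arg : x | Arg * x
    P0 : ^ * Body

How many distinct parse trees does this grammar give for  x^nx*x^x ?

5

Parse trees for x^nx*x^x:
  [Item [Item [Body [Arg x]]] ^ [Body n [Item [Item [Body [Arg [Arg x] * x]]] ^ [Body [Arg x]]]]]
  [Item [Item [Body [Arg x]]] ^ [Body n [Item [Item [Body [Body [Arg x]] * [Arg x]]] ^ [Body [Arg x]]]]]
  [Item [Item [Item [Body [Arg x]]] ^ [Body n [Item [Body [Arg [Arg x] * x]]]]] ^ [Body [Arg x]]]
  [Item [Item [Item [Body [Arg x]]] ^ [Body n [Item [Body [Body [Arg x]] * [Arg x]]]]] ^ [Body [Arg x]]]
  [Item [Item [Item [Body [Arg x]]] ^ [Body [Body n [Item [Body [Arg x]]]] * [Arg x]]] ^ [Body [Arg x]]]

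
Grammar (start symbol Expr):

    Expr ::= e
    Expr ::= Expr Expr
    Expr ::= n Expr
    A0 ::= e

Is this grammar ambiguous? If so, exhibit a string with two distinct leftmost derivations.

Witness: e e e

Derivation 1: Expr ⇒ Expr Expr ⇒ e Expr ⇒ e Expr Expr ⇒ e e Expr ⇒ e e e
Derivation 2: Expr ⇒ Expr Expr ⇒ Expr Expr Expr ⇒ e Expr Expr ⇒ e e Expr ⇒ e e e

Two distinct leftmost derivations for the same string.

Ambiguous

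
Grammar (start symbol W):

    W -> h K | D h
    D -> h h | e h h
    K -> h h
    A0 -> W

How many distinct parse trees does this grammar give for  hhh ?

2

Parse trees for hhh:
  [W h [K h h]]
  [W [D h h] h]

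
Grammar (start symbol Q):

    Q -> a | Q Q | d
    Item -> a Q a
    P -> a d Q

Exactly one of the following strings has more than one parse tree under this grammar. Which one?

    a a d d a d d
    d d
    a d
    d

a a d d a d d

a a d d a d d: 132 trees
d d: 1 tree
a d: 1 tree
d: 1 tree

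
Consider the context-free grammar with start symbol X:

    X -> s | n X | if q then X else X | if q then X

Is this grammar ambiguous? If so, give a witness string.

Ambiguous

Witness: if q then if q then s else s

Derivation 1: X ⇒ if q then X else X ⇒ if q then if q then X else X ⇒ if q then if q then s else X ⇒ if q then if q then s else s
Derivation 2: X ⇒ if q then X ⇒ if q then if q then X else X ⇒ if q then if q then s else X ⇒ if q then if q then s else s

Two distinct leftmost derivations for the same string.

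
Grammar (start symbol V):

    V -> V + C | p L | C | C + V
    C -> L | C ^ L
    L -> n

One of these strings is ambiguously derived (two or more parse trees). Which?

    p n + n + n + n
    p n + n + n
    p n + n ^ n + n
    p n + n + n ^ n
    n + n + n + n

n + n + n + n

p n + n + n + n: 1 tree
p n + n + n: 1 tree
p n + n ^ n + n: 1 tree
p n + n + n ^ n: 1 tree
n + n + n + n: 8 trees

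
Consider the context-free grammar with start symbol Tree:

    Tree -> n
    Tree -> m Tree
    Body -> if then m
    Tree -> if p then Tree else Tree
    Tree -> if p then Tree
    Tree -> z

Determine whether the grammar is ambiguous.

Witness: if p then if p then n else n

Derivation 1: Tree ⇒ if p then Tree else Tree ⇒ if p then if p then Tree else Tree ⇒ if p then if p then n else Tree ⇒ if p then if p then n else n
Derivation 2: Tree ⇒ if p then Tree ⇒ if p then if p then Tree else Tree ⇒ if p then if p then n else Tree ⇒ if p then if p then n else n

Two distinct leftmost derivations for the same string.

Ambiguous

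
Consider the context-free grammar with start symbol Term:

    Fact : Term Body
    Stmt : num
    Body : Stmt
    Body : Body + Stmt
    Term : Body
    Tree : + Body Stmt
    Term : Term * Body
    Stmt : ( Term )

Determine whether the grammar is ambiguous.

(Tree, Fact are unreachable from Term, so their rules don't affect L(Term).) This is a standard precedence ladder (Term over Body over Stmt), with each level left-recursive on its own operator ('*' at Term, '+' at Body). That structure is LR(1), hence unambiguous.

Unambiguous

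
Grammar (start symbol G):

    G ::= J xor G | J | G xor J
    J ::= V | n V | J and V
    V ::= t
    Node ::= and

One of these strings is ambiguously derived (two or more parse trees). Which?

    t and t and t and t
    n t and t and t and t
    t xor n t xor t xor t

t xor n t xor t xor t

t and t and t and t: 1 tree
n t and t and t and t: 1 tree
t xor n t xor t xor t: 8 trees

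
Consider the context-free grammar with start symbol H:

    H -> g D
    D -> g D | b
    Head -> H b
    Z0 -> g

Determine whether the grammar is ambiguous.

Unambiguous

(Head, Z0 are unreachable from H, so their rules don't affect L(H).) Restricted to the reachable nonterminals, every rule has the form A → t or A → t B, and no two rules for the same A share a first terminal. The grammar encodes a DFA — one run per string.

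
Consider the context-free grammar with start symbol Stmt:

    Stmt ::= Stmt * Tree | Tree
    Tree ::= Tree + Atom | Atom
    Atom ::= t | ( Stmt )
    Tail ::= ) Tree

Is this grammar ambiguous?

(Tail is unreachable from Stmt, so its rules don't affect L(Stmt).) The grammar is stratified — Stmt handles '*' (left-recursive), Tree handles '+', Atom atoms. Each operator has a fixed associativity and precedence level, so every string has one parse.

Unambiguous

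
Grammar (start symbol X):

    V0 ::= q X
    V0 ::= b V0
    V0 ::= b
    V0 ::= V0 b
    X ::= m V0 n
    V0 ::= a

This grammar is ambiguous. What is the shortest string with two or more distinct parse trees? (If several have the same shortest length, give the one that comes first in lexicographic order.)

length 3: no string has ≥2 trees
length 4: m b b n has 2 parse trees

Two derivations of m b b n:
  X ⇒ m V0 n ⇒ m b V0 n ⇒ m b b n
  X ⇒ m V0 n ⇒ m V0 b n ⇒ m b b n

m b b n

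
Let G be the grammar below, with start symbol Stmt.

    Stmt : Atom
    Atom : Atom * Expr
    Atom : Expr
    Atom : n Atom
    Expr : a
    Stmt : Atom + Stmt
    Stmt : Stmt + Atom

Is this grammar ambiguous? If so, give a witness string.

Witness: a + a

Derivation 1: Stmt ⇒ Atom + Stmt ⇒ Expr + Stmt ⇒ a + Stmt ⇒ a + Atom ⇒ a + Expr ⇒ a + a
Derivation 2: Stmt ⇒ Stmt + Atom ⇒ Atom + Atom ⇒ Expr + Atom ⇒ a + Atom ⇒ a + Expr ⇒ a + a

Two distinct leftmost derivations for the same string.

Ambiguous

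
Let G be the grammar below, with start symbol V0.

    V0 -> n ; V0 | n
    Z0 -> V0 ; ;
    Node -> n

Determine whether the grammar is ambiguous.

Unambiguous

Only V0 is reachable from V0; ignoring the rest: The reachable grammar is A → atom sep A | atom. Each atom is followed by either the separator (recurse) or end-of-string (stop) — no choice point.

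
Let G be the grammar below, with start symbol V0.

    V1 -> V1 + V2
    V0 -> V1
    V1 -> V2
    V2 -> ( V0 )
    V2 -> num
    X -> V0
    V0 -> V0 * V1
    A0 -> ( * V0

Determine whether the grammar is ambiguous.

Only V0, V1, V2 are reachable from V0; ignoring the rest: The grammar is stratified — V0 handles '*' (left-recursive), V1 handles '+', V2 atoms. Each operator has a fixed associativity and precedence level, so every string has one parse.

Unambiguous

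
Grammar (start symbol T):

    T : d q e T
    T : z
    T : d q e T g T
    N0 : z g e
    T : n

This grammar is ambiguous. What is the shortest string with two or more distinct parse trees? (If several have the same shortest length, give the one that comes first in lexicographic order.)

length 1: no string has ≥2 trees
length 4: no string has ≥2 trees
length 6: no string has ≥2 trees
length 7: no string has ≥2 trees
length 9: d q e d q e n g n has 2 parse trees

Two derivations of d q e d q e n g n:
  T ⇒ d q e T ⇒ d q e d q e T g T ⇒ d q e d q e n g T ⇒ d q e d q e n g n
  T ⇒ d q e T g T ⇒ d q e d q e T g T ⇒ d q e d q e n g T ⇒ d q e d q e n g n

d q e d q e n g n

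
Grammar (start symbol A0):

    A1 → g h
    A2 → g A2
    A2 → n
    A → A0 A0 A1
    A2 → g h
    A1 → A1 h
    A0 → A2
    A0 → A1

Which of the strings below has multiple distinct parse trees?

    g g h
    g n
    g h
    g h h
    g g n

g h

g g h: 1 tree
g n: 1 tree
g h: 2 trees
g h h: 1 tree
g g n: 1 tree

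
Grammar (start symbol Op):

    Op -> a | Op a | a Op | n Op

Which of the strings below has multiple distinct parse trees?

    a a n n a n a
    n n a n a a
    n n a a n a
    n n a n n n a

n n a n a a

a a n n a n a: 1 tree
n n a n a a: 6 trees
n n a a n a: 1 tree
n n a n n n a: 1 tree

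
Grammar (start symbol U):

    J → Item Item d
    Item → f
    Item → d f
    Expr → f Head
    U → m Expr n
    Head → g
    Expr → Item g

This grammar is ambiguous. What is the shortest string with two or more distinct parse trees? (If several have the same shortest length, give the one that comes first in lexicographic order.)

m f g n

length 4: m f g n has 2 parse trees

Two derivations of m f g n:
  U ⇒ m Expr n ⇒ m f Head n ⇒ m f g n
  U ⇒ m Expr n ⇒ m Item g n ⇒ m f g n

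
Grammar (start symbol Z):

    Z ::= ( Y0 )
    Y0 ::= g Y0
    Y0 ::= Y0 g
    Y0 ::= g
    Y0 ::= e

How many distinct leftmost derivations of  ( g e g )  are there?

2

Parse trees for ( g e g ):
  [Z ( [Y0 g [Y0 [Y0 e] g]] )]
  [Z ( [Y0 [Y0 g [Y0 e]] g] )]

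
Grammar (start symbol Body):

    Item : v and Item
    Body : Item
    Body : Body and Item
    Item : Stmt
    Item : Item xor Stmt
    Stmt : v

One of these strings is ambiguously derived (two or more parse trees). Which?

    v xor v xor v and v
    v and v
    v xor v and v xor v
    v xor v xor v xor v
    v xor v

v and v

v xor v xor v and v: 1 tree
v and v: 2 trees
v xor v and v xor v: 1 tree
v xor v xor v xor v: 1 tree
v xor v: 1 tree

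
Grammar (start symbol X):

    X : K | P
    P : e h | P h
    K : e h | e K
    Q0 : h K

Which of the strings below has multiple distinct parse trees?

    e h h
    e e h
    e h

e h

e h h: 1 tree
e e h: 1 tree
e h: 2 trees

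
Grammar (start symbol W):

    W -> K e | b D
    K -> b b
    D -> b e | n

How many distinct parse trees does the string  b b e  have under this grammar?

2

Parse trees for b b e:
  [W [K b b] e]
  [W b [D b e]]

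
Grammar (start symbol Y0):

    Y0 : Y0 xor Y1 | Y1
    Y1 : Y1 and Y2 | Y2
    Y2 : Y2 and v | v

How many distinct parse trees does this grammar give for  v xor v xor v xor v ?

Parse trees for v xor v xor v xor v:
  [Y0 [Y0 [Y0 [Y0 [Y1 [Y2 v]]] xor [Y1 [Y2 v]]] xor [Y1 [Y2 v]]] xor [Y1 [Y2 v]]]

1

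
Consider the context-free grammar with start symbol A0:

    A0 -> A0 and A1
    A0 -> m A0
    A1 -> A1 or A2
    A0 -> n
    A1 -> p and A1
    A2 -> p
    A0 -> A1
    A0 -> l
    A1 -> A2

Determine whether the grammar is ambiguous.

Witness: p and p

Derivation 1: A0 ⇒ A0 and A1 ⇒ A1 and A1 ⇒ A2 and A1 ⇒ p and A1 ⇒ p and A2 ⇒ p and p
Derivation 2: A0 ⇒ A1 ⇒ p and A1 ⇒ p and A2 ⇒ p and p

Two distinct leftmost derivations for the same string.

Ambiguous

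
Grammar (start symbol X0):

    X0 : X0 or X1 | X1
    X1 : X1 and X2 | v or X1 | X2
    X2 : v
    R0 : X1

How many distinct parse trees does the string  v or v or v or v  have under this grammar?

8

Parse trees for v or v or v or v:
  [X0 [X0 [X1 [X2 v]]] or [X1 v or [X1 v or [X1 [X2 v]]]]]
  [X0 [X0 [X0 [X1 [X2 v]]] or [X1 [X2 v]]] or [X1 v or [X1 [X2 v]]]]
  [X0 [X0 [X1 v or [X1 [X2 v]]]] or [X1 v or [X1 [X2 v]]]]
  [X0 [X0 [X0 [X1 [X2 v]]] or [X1 v or [X1 [X2 v]]]] or [X1 [X2 v]]]
  [X0 [X0 [X0 [X0 [X1 [X2 v]]] or [X1 [X2 v]]] or [X1 [X2 v]]] or [X1 [X2 v]]]
  [X0 [X0 [X0 [X1 v or [X1 [X2 v]]]] or [X1 [X2 v]]] or [X1 [X2 v]]]
  [X0 [X0 [X1 v or [X1 v or [X1 [X2 v]]]]] or [X1 [X2 v]]]
  [X0 [X1 v or [X1 v or [X1 v or [X1 [X2 v]]]]]]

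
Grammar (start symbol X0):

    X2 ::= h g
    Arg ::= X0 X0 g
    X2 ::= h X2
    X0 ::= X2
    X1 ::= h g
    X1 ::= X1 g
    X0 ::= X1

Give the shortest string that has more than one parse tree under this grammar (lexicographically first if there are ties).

length 2: h g has 2 parse trees

Two derivations of h g:
  X0 ⇒ X2 ⇒ h g
  X0 ⇒ X1 ⇒ h g

h g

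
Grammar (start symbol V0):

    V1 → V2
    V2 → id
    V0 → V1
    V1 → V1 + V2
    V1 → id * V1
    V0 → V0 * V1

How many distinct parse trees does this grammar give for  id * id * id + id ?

7

Parse trees for id * id * id + id:
  [V0 [V1 [V1 id * [V1 id * [V1 [V2 id]]]] + [V2 id]]]
  [V0 [V1 id * [V1 [V1 id * [V1 [V2 id]]] + [V2 id]]]]
  [V0 [V1 id * [V1 id * [V1 [V1 [V2 id]] + [V2 id]]]]]
  [V0 [V0 [V1 [V2 id]]] * [V1 [V1 id * [V1 [V2 id]]] + [V2 id]]]
  [V0 [V0 [V1 [V2 id]]] * [V1 id * [V1 [V1 [V2 id]] + [V2 id]]]]
  [V0 [V0 [V1 id * [V1 [V2 id]]]] * [V1 [V1 [V2 id]] + [V2 id]]]
  [V0 [V0 [V0 [V1 [V2 id]]] * [V1 [V2 id]]] * [V1 [V1 [V2 id]] + [V2 id]]]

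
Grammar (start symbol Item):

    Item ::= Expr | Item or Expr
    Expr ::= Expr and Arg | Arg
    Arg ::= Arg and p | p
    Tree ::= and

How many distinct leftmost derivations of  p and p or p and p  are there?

4

Parse trees for p and p or p and p:
  [Item [Item [Expr [Expr [Arg p]] and [Arg p]]] or [Expr [Expr [Arg p]] and [Arg p]]]
  [Item [Item [Expr [Expr [Arg p]] and [Arg p]]] or [Expr [Arg [Arg p] and p]]]
  [Item [Item [Expr [Arg [Arg p] and p]]] or [Expr [Expr [Arg p]] and [Arg p]]]
  [Item [Item [Expr [Arg [Arg p] and p]]] or [Expr [Arg [Arg p] and p]]]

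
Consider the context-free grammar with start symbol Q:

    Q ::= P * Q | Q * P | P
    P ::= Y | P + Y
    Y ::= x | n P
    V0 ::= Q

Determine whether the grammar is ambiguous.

Witness: x * x

Derivation 1: Q ⇒ P * Q ⇒ Y * Q ⇒ x * Q ⇒ x * P ⇒ x * Y ⇒ x * x
Derivation 2: Q ⇒ Q * P ⇒ P * P ⇒ Y * P ⇒ x * P ⇒ x * Y ⇒ x * x

Two distinct leftmost derivations for the same string.

Ambiguous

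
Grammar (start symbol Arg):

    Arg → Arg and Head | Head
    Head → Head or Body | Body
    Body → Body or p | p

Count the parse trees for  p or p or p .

Parse trees for p or p or p:
  [Arg [Head [Head [Body p]] or [Body [Body p] or p]]]
  [Arg [Head [Head [Head [Body p]] or [Body p]] or [Body p]]]
  [Arg [Head [Head [Body [Body p] or p]] or [Body p]]]
  [Arg [Head [Body [Body [Body p] or p] or p]]]

4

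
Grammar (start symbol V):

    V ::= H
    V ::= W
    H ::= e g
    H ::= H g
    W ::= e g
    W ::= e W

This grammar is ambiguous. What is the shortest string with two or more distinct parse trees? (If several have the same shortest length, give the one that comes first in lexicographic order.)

e g

length 2: e g has 2 parse trees

Two derivations of e g:
  V ⇒ H ⇒ e g
  V ⇒ W ⇒ e g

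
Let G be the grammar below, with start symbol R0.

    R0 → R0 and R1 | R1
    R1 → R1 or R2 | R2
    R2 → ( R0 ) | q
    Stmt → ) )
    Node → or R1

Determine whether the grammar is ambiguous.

Unambiguous

(Stmt, Node are unreachable from R0, so their rules don't affect L(R0).) R0 → R0 and R1 | R1  ;  R1 → R1 or R2 | R2  — a left-associative chain with R2 at the bottom. Each string factors uniquely by precedence.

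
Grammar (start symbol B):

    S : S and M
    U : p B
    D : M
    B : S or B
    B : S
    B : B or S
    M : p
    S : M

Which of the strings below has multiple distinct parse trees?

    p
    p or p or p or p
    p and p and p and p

p or p or p or p

p: 1 tree
p or p or p or p: 8 trees
p and p and p and p: 1 tree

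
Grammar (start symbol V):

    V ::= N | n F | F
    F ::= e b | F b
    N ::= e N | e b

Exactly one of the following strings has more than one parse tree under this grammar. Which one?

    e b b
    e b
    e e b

e b b: 1 tree
e b: 2 trees
e e b: 1 tree

e b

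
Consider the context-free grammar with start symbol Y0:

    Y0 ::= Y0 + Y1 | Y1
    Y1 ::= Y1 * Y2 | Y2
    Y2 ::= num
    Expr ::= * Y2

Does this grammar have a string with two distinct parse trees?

Unambiguous

Only Y0, Y1, Y2 are reachable from Y0; ignoring the rest: Y0 → Y0 + Y1 | Y1  ;  Y1 → Y1 * Y2 | Y2  — a left-associative chain with Y2 at the bottom. Each string factors uniquely by precedence.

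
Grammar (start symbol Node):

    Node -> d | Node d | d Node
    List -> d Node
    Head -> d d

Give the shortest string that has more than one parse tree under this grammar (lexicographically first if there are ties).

length 1: no string has ≥2 trees
length 2: d d has 2 parse trees

Two derivations of d d:
  Node ⇒ Node d ⇒ d d
  Node ⇒ d Node ⇒ d d

d d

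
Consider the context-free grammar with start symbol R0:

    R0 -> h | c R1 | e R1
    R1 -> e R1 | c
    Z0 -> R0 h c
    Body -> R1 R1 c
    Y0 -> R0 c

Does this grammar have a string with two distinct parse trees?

Unambiguous

(Z0, Body, Y0 are unreachable from R0, so their rules don't affect L(R0).) The reachable rules are right-linear with at most one rule per (nonterminal, next-terminal) pair. Each input token forces the next rule, so parsing is deterministic.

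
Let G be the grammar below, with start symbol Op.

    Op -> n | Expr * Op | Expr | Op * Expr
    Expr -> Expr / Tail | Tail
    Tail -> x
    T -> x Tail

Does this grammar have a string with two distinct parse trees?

Witness: x * x

Derivation 1: Op ⇒ Expr * Op ⇒ Tail * Op ⇒ x * Op ⇒ x * Expr ⇒ x * Tail ⇒ x * x
Derivation 2: Op ⇒ Op * Expr ⇒ Expr * Expr ⇒ Tail * Expr ⇒ x * Expr ⇒ x * Tail ⇒ x * x

Two distinct leftmost derivations for the same string.

Ambiguous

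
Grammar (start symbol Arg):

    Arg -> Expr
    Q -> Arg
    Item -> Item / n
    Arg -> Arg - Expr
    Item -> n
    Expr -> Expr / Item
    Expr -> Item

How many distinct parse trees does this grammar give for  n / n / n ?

Parse trees for n / n / n:
  [Arg [Expr [Expr [Item n]] / [Item [Item n] / n]]]
  [Arg [Expr [Expr [Expr [Item n]] / [Item n]] / [Item n]]]
  [Arg [Expr [Expr [Item [Item n] / n]] / [Item n]]]
  [Arg [Expr [Item [Item [Item n] / n] / n]]]

4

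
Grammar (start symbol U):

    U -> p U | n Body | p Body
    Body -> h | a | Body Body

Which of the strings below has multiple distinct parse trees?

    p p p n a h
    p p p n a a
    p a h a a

p a h a a

p p p n a h: 1 tree
p p p n a a: 1 tree
p a h a a: 5 trees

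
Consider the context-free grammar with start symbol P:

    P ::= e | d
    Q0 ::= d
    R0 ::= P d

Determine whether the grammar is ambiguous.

Unambiguous

Only P is reachable from P; ignoring the rest: Each reachable nonterminal has at most one production per leading terminal, and all productions are right-linear; the derivation is determined token-by-token.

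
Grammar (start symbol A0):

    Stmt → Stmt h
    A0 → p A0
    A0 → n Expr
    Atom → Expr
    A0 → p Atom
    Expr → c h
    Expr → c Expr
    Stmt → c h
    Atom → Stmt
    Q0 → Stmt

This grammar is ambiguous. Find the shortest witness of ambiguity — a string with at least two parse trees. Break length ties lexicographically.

p c h

length 3: p c h has 2 parse trees

Two derivations of p c h:
  A0 ⇒ p Atom ⇒ p Expr ⇒ p c h
  A0 ⇒ p Atom ⇒ p Stmt ⇒ p c h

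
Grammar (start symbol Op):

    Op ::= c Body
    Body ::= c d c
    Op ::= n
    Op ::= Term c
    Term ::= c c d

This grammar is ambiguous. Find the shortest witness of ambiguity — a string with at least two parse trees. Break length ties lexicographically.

length 1: no string has ≥2 trees
length 4: c c d c has 2 parse trees

Two derivations of c c d c:
  Op ⇒ c Body ⇒ c c d c
  Op ⇒ Term c ⇒ c c d c

c c d c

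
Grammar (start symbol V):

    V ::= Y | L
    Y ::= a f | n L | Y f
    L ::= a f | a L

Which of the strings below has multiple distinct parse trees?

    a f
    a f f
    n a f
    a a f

a f: 2 trees
a f f: 1 tree
n a f: 1 tree
a a f: 1 tree

a f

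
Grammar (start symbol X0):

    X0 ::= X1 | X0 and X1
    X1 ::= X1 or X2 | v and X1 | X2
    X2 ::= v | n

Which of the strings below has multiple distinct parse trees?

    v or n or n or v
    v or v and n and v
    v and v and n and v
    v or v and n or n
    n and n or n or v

v and v and n and v

v or n or n or v: 1 tree
v or v and n and v: 1 tree
v and v and n and v: 4 trees
v or v and n or n: 1 tree
n and n or n or v: 1 tree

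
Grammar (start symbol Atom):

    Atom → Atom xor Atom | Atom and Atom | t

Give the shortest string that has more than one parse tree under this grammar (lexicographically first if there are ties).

t and t and t

length 1: no string has ≥2 trees
length 3: no string has ≥2 trees
length 5: t and t and t has 2 parse trees

Two derivations of t and t and t:
  Atom ⇒ Atom and Atom ⇒ Atom and Atom and Atom ⇒ t and Atom and Atom ⇒ t and t and Atom ⇒ t and t and t
  Atom ⇒ Atom and Atom ⇒ t and Atom ⇒ t and Atom and Atom ⇒ t and t and Atom ⇒ t and t and t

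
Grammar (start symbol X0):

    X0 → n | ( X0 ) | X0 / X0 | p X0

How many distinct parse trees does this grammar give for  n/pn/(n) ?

3

Parse trees for n/pn/(n):
  [X0 [X0 n] / [X0 [X0 p [X0 n]] / [X0 ( [X0 n] )]]]
  [X0 [X0 n] / [X0 p [X0 [X0 n] / [X0 ( [X0 n] )]]]]
  [X0 [X0 [X0 n] / [X0 p [X0 n]]] / [X0 ( [X0 n] )]]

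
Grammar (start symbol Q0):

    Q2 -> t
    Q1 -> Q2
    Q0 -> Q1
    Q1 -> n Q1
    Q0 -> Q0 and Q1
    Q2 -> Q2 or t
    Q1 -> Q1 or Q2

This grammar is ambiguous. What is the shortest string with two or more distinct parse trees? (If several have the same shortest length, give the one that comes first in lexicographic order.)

length 1: no string has ≥2 trees
length 2: no string has ≥2 trees
length 3: t or t has 2 parse trees

Two derivations of t or t:
  Q0 ⇒ Q1 ⇒ Q2 ⇒ Q2 or t ⇒ t or t
  Q0 ⇒ Q1 ⇒ Q1 or Q2 ⇒ Q2 or Q2 ⇒ t or Q2 ⇒ t or t

t or t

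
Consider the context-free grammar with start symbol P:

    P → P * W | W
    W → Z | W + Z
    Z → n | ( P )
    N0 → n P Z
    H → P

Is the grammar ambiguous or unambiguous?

(N0, H are unreachable from P, so their rules don't affect L(P).) The grammar is stratified — P handles '*' (left-recursive), W handles '+', Z atoms. Each operator has a fixed associativity and precedence level, so every string has one parse.

Unambiguous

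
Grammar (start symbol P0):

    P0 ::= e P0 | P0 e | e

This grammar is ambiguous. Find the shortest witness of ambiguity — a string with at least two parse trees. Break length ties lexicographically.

length 1: no string has ≥2 trees
length 2: e e has 2 parse trees

Two derivations of e e:
  P0 ⇒ e P0 ⇒ e e
  P0 ⇒ P0 e ⇒ e e

e e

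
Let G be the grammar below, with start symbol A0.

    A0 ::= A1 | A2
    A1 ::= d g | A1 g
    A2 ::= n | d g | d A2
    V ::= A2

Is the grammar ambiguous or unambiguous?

Ambiguous

Witness: d g

Derivation 1: A0 ⇒ A1 ⇒ d g
Derivation 2: A0 ⇒ A2 ⇒ d g

Two distinct leftmost derivations for the same string.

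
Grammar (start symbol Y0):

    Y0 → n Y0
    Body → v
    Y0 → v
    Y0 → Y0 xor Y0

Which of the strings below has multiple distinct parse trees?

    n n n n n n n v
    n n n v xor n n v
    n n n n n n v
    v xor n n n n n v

n n n n n n n v: 1 tree
n n n v xor n n v: 4 trees
n n n n n n v: 1 tree
v xor n n n n n v: 1 tree

n n n v xor n n v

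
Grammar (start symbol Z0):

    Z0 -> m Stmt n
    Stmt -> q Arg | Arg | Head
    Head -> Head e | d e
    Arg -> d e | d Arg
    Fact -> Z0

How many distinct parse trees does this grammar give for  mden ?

Parse trees for mden:
  [Z0 m [Stmt [Arg d e]] n]
  [Z0 m [Stmt [Head d e]] n]

2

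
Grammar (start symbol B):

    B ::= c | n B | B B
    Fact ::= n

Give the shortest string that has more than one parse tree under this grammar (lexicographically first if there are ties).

length 1: no string has ≥2 trees
length 2: no string has ≥2 trees
length 3: c c c has 2 parse trees

Two derivations of c c c:
  B ⇒ B B ⇒ c B ⇒ c B B ⇒ c c B ⇒ c c c
  B ⇒ B B ⇒ B B B ⇒ c B B ⇒ c c B ⇒ c c c

c c c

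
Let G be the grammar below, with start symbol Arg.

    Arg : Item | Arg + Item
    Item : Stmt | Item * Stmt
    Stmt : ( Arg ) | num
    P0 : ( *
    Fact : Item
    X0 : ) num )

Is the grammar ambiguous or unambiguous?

(P0, Fact, X0 are unreachable from Arg, so their rules don't affect L(Arg).) Arg → Arg + Item | Item  ;  Item → Item * Stmt | Stmt  — a left-associative chain with Stmt at the bottom. Each string factors uniquely by precedence.

Unambiguous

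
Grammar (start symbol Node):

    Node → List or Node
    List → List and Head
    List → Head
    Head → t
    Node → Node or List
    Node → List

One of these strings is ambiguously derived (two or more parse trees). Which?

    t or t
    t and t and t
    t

t or t

t or t: 2 trees
t and t and t: 1 tree
t: 1 tree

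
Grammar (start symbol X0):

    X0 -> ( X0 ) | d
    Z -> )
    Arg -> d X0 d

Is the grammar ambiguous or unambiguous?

Unambiguous

Only X0 is reachable from X0; ignoring the rest: Each string is a nest of matched brackets around a single atom. An opening bracket forces the recursive rule; an atom forces the base rule.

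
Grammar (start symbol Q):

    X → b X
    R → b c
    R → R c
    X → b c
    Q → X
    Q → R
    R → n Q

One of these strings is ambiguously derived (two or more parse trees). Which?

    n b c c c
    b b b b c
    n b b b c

n b c c c

n b c c c: 4 trees
b b b b c: 1 tree
n b b b c: 1 tree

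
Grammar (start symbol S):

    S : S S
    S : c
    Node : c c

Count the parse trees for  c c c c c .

Parse trees for c c c c c (showing first 6 of 14):
  [S [S c] [S [S c] [S [S c] [S [S c] [S c]]]]]
  [S [S c] [S [S c] [S [S [S c] [S c]] [S c]]]]
  [S [S c] [S [S [S c] [S c]] [S [S c] [S c]]]]
  [S [S c] [S [S [S c] [S [S c] [S c]]] [S c]]]
  [S [S c] [S [S [S [S c] [S c]] [S c]] [S c]]]
  [S [S [S c] [S c]] [S [S c] [S [S c] [S c]]]]

14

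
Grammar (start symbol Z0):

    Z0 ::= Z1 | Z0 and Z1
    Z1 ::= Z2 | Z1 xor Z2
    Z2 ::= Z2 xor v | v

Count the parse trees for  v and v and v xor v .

2

Parse trees for v and v and v xor v:
  [Z0 [Z0 [Z0 [Z1 [Z2 v]]] and [Z1 [Z2 v]]] and [Z1 [Z2 [Z2 v] xor v]]]
  [Z0 [Z0 [Z0 [Z1 [Z2 v]]] and [Z1 [Z2 v]]] and [Z1 [Z1 [Z2 v]] xor [Z2 v]]]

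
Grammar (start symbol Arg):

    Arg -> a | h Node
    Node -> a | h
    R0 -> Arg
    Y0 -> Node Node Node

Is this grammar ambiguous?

Unambiguous

(R0, Y0 are unreachable from Arg, so their rules don't affect L(Arg).) Each reachable nonterminal has at most one production per leading terminal, and all productions are right-linear; the derivation is determined token-by-token.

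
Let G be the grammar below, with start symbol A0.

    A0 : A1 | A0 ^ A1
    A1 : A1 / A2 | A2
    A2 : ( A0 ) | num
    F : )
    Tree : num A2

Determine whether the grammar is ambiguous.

(F, Tree are unreachable from A0, so their rules don't affect L(A0).) The grammar is stratified — A0 handles '^' (left-recursive), A1 handles '/', A2 atoms. Each operator has a fixed associativity and precedence level, so every string has one parse.

Unambiguous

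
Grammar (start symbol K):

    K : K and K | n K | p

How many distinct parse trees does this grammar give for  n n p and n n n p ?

Parse trees for n n p and n n n p:
  [K [K n [K n [K p]]] and [K n [K n [K n [K p]]]]]
  [K n [K [K n [K p]] and [K n [K n [K n [K p]]]]]]
  [K n [K n [K [K p] and [K n [K n [K n [K p]]]]]]]

3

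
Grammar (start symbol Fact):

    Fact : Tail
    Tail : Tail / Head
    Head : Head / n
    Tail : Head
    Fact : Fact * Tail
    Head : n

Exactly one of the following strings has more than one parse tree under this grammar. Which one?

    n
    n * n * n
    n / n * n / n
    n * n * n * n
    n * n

n / n * n / n

n: 1 tree
n * n * n: 1 tree
n / n * n / n: 4 trees
n * n * n * n: 1 tree
n * n: 1 tree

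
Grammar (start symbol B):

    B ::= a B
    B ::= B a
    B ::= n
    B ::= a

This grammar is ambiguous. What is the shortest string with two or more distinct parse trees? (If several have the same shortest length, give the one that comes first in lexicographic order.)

a a

length 1: no string has ≥2 trees
length 2: a a has 2 parse trees

Two derivations of a a:
  B ⇒ a B ⇒ a a
  B ⇒ B a ⇒ a a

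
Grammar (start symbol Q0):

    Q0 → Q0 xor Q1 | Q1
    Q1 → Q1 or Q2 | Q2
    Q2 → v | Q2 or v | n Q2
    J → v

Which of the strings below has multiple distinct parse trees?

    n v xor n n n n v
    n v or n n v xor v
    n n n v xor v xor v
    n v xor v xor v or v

n v xor n n n n v: 1 tree
n v or n n v xor v: 1 tree
n n n v xor v xor v: 1 tree
n v xor v xor v or v: 2 trees

n v xor v xor v or v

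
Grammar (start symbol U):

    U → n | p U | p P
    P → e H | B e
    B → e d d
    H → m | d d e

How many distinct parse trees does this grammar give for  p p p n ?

Parse trees for p p p n:
  [U p [U p [U p [U n]]]]

1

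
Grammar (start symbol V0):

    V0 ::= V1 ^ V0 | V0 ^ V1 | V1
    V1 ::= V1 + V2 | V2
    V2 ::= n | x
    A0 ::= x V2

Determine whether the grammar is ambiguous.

Ambiguous

Witness: n ^ n

Derivation 1: V0 ⇒ V1 ^ V0 ⇒ V2 ^ V0 ⇒ n ^ V0 ⇒ n ^ V1 ⇒ n ^ V2 ⇒ n ^ n
Derivation 2: V0 ⇒ V0 ^ V1 ⇒ V1 ^ V1 ⇒ V2 ^ V1 ⇒ n ^ V1 ⇒ n ^ V2 ⇒ n ^ n

Two distinct leftmost derivations for the same string.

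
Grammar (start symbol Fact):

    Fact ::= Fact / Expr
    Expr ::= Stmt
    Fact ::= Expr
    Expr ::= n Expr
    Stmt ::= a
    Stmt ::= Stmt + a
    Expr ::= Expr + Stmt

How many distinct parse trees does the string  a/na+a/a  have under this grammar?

3

Parse trees for a/na+a/a:
  [Fact [Fact [Fact [Expr [Stmt a]]] / [Expr n [Expr [Stmt [Stmt a] + a]]]] / [Expr [Stmt a]]]
  [Fact [Fact [Fact [Expr [Stmt a]]] / [Expr n [Expr [Expr [Stmt a]] + [Stmt a]]]] / [Expr [Stmt a]]]
  [Fact [Fact [Fact [Expr [Stmt a]]] / [Expr [Expr n [Expr [Stmt a]]] + [Stmt a]]] / [Expr [Stmt a]]]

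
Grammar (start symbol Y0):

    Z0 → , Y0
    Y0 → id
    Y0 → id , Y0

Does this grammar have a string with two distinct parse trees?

Unambiguous

Only Y0 is reachable from Y0; ignoring the rest: The reachable grammar is A → atom sep A | atom. Each atom is followed by either the separator (recurse) or end-of-string (stop) — no choice point.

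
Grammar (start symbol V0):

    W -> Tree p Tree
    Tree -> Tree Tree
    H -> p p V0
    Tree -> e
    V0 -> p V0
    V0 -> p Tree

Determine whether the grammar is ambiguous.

Witness: p e e e

Derivation 1: V0 ⇒ p Tree ⇒ p Tree Tree ⇒ p Tree Tree Tree ⇒ p e Tree Tree ⇒ p e e Tree ⇒ p e e e
Derivation 2: V0 ⇒ p Tree ⇒ p Tree Tree ⇒ p e Tree ⇒ p e Tree Tree ⇒ p e e Tree ⇒ p e e e

Two distinct leftmost derivations for the same string.

Ambiguous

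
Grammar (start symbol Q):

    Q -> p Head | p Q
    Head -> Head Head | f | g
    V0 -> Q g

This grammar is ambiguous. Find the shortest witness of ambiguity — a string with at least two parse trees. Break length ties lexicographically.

p f f f

length 2: no string has ≥2 trees
length 3: no string has ≥2 trees
length 4: p f f f has 2 parse trees

Two derivations of p f f f:
  Q ⇒ p Head ⇒ p Head Head ⇒ p Head Head Head ⇒ p f Head Head ⇒ p f f Head ⇒ p f f f
  Q ⇒ p Head ⇒ p Head Head ⇒ p f Head ⇒ p f Head Head ⇒ p f f Head ⇒ p f f f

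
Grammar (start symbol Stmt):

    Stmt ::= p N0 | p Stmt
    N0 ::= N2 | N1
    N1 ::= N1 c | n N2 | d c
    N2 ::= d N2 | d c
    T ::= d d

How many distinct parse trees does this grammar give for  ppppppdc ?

2

Parse trees for ppppppdc:
  [Stmt p [Stmt p [Stmt p [Stmt p [Stmt p [Stmt p [N0 [N2 d c]]]]]]]]
  [Stmt p [Stmt p [Stmt p [Stmt p [Stmt p [Stmt p [N0 [N1 d c]]]]]]]]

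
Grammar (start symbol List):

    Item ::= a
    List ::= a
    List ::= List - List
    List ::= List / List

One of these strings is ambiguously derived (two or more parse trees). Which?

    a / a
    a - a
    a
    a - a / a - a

a / a: 1 tree
a - a: 1 tree
a: 1 tree
a - a / a - a: 5 trees

a - a / a - a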